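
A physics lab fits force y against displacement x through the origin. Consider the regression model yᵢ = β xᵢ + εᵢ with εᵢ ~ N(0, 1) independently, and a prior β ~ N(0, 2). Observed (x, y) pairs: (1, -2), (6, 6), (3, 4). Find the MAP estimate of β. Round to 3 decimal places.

log p(β | y) = −Σ(yᵢ − βxᵢ)²/(2·1) − β²/(2·2) + const.
Setting the derivative to zero: Σxᵢ(yᵢ − βxᵢ)/1 − β/2 = 0, so β = Σxᵢyᵢ / (Σxᵢ² + σ²/τ²).
Σxᵢyᵢ = 1·(-2) + 6·6 + 3·4 = 46; Σxᵢ² = 46; σ²/τ² = 0.5.
β̂_MAP = 46 / (46 + 0.5) = 46/46.5 ≈ 0.989.

β̂_MAP = 0.989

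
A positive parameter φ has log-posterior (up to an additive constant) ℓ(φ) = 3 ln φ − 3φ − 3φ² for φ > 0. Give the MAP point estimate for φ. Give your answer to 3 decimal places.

ℓ'(φ) = 3/φ − 3 − 6φ. Setting this to zero and multiplying by φ: 6φ² + 3φ − 3 = 0.
φ = (−3 + √(3² + 4·6·3)) / (2·6) = (−3 + √81) / 12 = (−3 + 9)/12 = 1/2.
ℓ''(φ) = −3/φ² − 6 < 0, confirming a maximum.

φ̂_MAP = 0.500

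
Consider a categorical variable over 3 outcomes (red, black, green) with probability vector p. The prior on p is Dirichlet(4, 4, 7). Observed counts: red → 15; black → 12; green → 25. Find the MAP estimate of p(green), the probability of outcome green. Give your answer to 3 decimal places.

The posterior is Dirichlet(αᵢ + nᵢ) = Dirichlet(19, 16, 32).
For a Dirichlet(a₁,…,a_K) with all aᵢ > 1, the mode has j-th component (aⱼ − 1)/(Σaᵢ − K).
Here Σaᵢ = 67 and K = 3, so p(green) = (32 − 1)/(67 − 3) = 31/64 ≈ 0.484.

MAP estimate of p(green) = 0.484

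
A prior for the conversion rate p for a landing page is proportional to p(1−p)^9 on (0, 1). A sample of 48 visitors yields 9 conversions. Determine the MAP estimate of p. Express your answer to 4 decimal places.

The prior density ∝ p(1−p)^9 is the kernel of Beta(2, 10).
Data: 9 successes in 48 trials. The binomial likelihood contributes p^9(1−p)^39, so the posterior is Beta(2+9, 10+39) = Beta(11, 49).
For Beta(a, b) with a, b > 1 the mode is (a−1)/(a+b−2) = 10/58 ≈ 0.1724.

p̂_MAP = 0.1724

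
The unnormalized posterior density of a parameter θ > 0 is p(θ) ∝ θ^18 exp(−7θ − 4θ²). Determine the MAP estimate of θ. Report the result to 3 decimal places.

ℓ'(θ) = 18/θ − 7 − 8θ. Setting this to zero and multiplying by θ: 8θ² + 7θ − 18 = 0.
θ = (−7 + √(7² + 4·8·18)) / (2·8) = (−7 + √625) / 16 = (−7 + 25)/16 = 9/8.
ℓ''(θ) = −18/θ² − 8 < 0, confirming a maximum.

θ̂_MAP = 1.125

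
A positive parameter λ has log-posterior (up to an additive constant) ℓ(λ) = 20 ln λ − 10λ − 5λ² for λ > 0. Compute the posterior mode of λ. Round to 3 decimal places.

ℓ'(λ) = 20/λ − 10 − 10λ. Setting this to zero and multiplying by λ: 10λ² + 10λ − 20 = 0.
λ = (−10 + √(10² + 4·10·20)) / (2·10) = (−10 + √900) / 20 = (−10 + 30)/20 = 1.
ℓ''(λ) = −20/λ² − 10 < 0, confirming a maximum.

λ̂_MAP = 1.000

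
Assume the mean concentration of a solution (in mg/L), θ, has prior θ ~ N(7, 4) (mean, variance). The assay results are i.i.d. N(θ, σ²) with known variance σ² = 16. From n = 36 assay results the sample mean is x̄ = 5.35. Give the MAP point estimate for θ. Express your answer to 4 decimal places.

n = 36, x̄ = 5.35.
For a Normal prior and Normal likelihood with known variance, the posterior is Normal; its mode equals its mean, the precision-weighted average.
Prior precision 1/σ₀² = 1/4 = 0.25; data precision n/σ² = 36/16 = 2.25.
θ̂ = (0.25·7 + 2.25·5.35) / (0.25 + 2.25) = 13.7875/2.5 = 5.5150.

θ̂_MAP = 5.5150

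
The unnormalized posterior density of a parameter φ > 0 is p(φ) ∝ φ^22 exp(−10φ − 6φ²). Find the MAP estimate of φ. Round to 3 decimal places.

ℓ'(φ) = 22/φ − 10 − 12φ. Setting this to zero and multiplying by φ: 12φ² + 10φ − 22 = 0.
φ = (−10 + √(10² + 4·12·22)) / (2·12) = (−10 + √1156) / 24 = (−10 + 34)/24 = 1.
ℓ''(φ) = −22/φ² − 12 < 0, confirming a maximum.

φ̂_MAP = 1.000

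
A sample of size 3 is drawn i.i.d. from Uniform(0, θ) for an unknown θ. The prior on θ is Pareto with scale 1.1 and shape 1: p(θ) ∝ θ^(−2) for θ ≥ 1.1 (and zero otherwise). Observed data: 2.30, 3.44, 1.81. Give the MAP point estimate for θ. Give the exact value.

The Uniform(0, θ) likelihood is θ^(−n) for θ ≥ max(xᵢ), zero otherwise. Here max(xᵢ) = 3.44.
Posterior ∝ θ^(−2) · θ^(−3) = θ^(−5) on θ ≥ max(1.1, 3.44) = 3.44.
This density is strictly decreasing in θ, so the posterior mode lies at the lower boundary of the support.

θ̂_MAP = 3.44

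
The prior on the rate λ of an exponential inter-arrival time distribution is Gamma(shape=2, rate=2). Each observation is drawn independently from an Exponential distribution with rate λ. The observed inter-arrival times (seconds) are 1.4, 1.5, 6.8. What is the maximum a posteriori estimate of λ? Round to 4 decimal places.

λ̂_MAP = 0.3419

The Exponential(rate=λ) likelihood is ∝ λ^n e^(−λΣtᵢ). Here n = 3 and Σtᵢ = 1.4 + 1.5 + 6.8 = 9.7.
Posterior ∝ λe^(−2λ) · λ^3e^(−9.7λ) = λ^4e^(−11.7λ), i.e. Gamma(5, 11.7).
Mode = (a−1)/b = 4/11.7 ≈ 0.3419.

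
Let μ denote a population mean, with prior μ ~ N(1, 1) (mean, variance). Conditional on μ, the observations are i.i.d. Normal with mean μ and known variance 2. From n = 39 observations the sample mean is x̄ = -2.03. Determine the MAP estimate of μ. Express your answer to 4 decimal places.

n = 39, x̄ = -2.03.
For a Normal prior and Normal likelihood with known variance, the posterior is Normal; its mode equals its mean, the precision-weighted average.
Prior precision 1/σ₀² = 1/1 = 1; data precision n/σ² = 39/2 = 19.5.
μ̂ = (1·1 + 19.5·(-2.03)) / (1 + 19.5) = (-38.585)/20.5 = -7717/4100 ≈ -1.8822.

μ̂_MAP = -1.8822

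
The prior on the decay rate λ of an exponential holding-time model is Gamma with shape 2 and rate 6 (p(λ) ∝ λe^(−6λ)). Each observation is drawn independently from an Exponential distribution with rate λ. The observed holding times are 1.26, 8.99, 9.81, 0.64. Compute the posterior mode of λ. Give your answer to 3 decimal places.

λ̂_MAP = 0.187

The Exponential(rate=λ) likelihood is ∝ λ^n e^(−λΣtᵢ). Here n = 4 and Σtᵢ = 1.26 + 8.99 + 9.81 + 0.64 = 20.70.
Posterior ∝ λe^(−6λ) · λ^4e^(−20.70λ) = λ^5e^(−26.70λ), i.e. Gamma(6, 26.70).
Mode = (a−1)/b = 5/26.70 ≈ 0.187.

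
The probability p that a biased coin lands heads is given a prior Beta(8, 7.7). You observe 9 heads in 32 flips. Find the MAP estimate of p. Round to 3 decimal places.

p̂_MAP = 0.350

Prior: Beta(8, 7.7).
Data: 9 successes in 32 trials. The binomial likelihood contributes p^9(1−p)^23, so the posterior is Beta(8+9, 7.7+23) = Beta(17, 30.7).
For Beta(a, b) with a, b > 1 the mode is (a−1)/(a+b−2) = 16/45.7 ≈ 0.350.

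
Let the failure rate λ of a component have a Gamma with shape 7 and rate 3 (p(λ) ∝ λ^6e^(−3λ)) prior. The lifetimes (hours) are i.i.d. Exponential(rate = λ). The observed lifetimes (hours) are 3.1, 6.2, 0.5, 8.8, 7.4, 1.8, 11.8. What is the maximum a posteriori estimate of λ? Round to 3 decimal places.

The Exponential(rate=λ) likelihood is ∝ λ^n e^(−λΣtᵢ). Here n = 7 and Σtᵢ = 3.1 + 6.2 + 0.5 + 8.8 + 7.4 + 1.8 + 11.8 = 39.6.
Posterior ∝ λ^6e^(−3λ) · λ^7e^(−39.6λ) = λ^13e^(−42.6λ), i.e. Gamma(14, 42.6).
Mode = (a−1)/b = 13/42.6 ≈ 0.305.

λ̂_MAP = 0.305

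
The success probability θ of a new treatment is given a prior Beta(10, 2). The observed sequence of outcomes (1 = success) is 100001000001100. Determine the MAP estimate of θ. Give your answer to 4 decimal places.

Prior: Beta(10, 2).
Data: 4 successes in 15 trials (from the sequence). The binomial likelihood contributes θ^4(1−θ)^11, so the posterior is Beta(10+4, 2+11) = Beta(14, 13).
For Beta(a, b) with a, b > 1 the mode is (a−1)/(a+b−2) = 13/25 ≈ 0.5200.

θ̂_MAP = 0.5200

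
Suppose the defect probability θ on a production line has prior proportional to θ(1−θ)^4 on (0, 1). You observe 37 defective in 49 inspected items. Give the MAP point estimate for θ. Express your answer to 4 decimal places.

The prior density ∝ θ(1−θ)^4 is the kernel of Beta(2, 5).
Data: 37 successes in 49 trials. The binomial likelihood contributes θ^37(1−θ)^12, so the posterior is Beta(2+37, 5+12) = Beta(39, 17).
For Beta(a, b) with a, b > 1 the mode is (a−1)/(a+b−2) = 38/54 ≈ 0.7037.

θ̂_MAP = 0.7037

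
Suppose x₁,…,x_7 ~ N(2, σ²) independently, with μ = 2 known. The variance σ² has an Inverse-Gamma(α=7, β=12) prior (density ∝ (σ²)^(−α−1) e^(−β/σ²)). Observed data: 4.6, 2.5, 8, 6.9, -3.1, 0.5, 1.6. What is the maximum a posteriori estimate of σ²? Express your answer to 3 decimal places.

Sum of squared deviations about the known mean: SS = (4.6−2)² + (2.5−2)² + (8−2)² + (6.9−2)² + (-3.1−2)² + (0.5−2)² + (1.6−2)² = 95.44.
The Normal likelihood contributes (σ²)^(−n/2) exp(−SS/(2σ²)), so the posterior is Inverse-Gamma(α + n/2, β + SS/2) = Inverse-Gamma(10.5, 59.72).
The mode of Inverse-Gamma(a, b) is b/(a+1) = 59.72/11.5 ≈ 5.193.

σ̂²_MAP = 5.193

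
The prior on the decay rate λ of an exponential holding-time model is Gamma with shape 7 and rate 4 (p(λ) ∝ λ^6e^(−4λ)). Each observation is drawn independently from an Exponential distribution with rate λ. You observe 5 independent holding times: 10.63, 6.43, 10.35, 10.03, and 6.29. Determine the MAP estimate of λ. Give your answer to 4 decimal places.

λ̂_MAP = 0.2305

The Exponential(rate=λ) likelihood is ∝ λ^n e^(−λΣtᵢ). Here n = 5 and Σtᵢ = 10.63 + 6.43 + 10.35 + 10.03 + 6.29 = 43.73.
Posterior ∝ λ^6e^(−4λ) · λ^5e^(−43.73λ) = λ^11e^(−47.73λ), i.e. Gamma(12, 47.73).
Mode = (a−1)/b = 11/47.73 ≈ 0.2305.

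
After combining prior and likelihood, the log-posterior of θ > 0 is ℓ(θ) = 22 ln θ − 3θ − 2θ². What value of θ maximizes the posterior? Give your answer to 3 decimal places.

ℓ'(θ) = 22/θ − 3 − 4θ. Setting this to zero and multiplying by θ: 4θ² + 3θ − 22 = 0.
θ = (−3 + √(3² + 4·4·22)) / (2·4) = (−3 + √361) / 8 = (−3 + 19)/8 = 2.
ℓ''(θ) = −22/θ² − 4 < 0, confirming a maximum.

θ̂_MAP = 2.000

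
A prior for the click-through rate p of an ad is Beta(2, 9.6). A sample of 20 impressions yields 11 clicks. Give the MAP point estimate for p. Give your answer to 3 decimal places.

Prior: Beta(2, 9.6).
Data: 11 successes in 20 trials. The binomial likelihood contributes p^11(1−p)^9, so the posterior is Beta(2+11, 9.6+9) = Beta(13, 18.6).
For Beta(a, b) with a, b > 1 the mode is (a−1)/(a+b−2) = 12/29.6 ≈ 0.405.

p̂_MAP = 0.405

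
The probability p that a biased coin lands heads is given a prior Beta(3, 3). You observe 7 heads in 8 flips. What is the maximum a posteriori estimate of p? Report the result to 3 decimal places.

Prior: Beta(3, 3).
Data: 7 successes in 8 trials. The binomial likelihood contributes p^7(1−p)^1, so the posterior is Beta(3+7, 3+1) = Beta(10, 4).
For Beta(a, b) with a, b > 1 the mode is (a−1)/(a+b−2) = 9/12 ≈ 0.750.

p̂_MAP = 0.750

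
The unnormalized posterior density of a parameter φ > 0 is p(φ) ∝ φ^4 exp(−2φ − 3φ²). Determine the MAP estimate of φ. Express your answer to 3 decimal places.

φ̂_MAP = 0.667

ℓ'(φ) = 4/φ − 2 − 6φ. Setting this to zero and multiplying by φ: 6φ² + 2φ − 4 = 0.
φ = (−2 + √(2² + 4·6·4)) / (2·6) = (−2 + √100) / 12 = (−2 + 10)/12 = 2/3.
ℓ''(φ) = −4/φ² − 6 < 0, confirming a maximum.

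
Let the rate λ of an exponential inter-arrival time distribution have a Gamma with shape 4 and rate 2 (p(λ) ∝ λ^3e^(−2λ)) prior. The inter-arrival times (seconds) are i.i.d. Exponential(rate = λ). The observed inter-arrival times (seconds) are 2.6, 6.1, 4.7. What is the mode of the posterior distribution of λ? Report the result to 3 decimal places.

λ̂_MAP = 0.390

The Exponential(rate=λ) likelihood is ∝ λ^n e^(−λΣtᵢ). Here n = 3 and Σtᵢ = 2.6 + 6.1 + 4.7 = 13.4.
Posterior ∝ λ^3e^(−2λ) · λ^3e^(−13.4λ) = λ^6e^(−15.4λ), i.e. Gamma(7, 15.4).
Mode = (a−1)/b = 6/15.4 ≈ 0.390.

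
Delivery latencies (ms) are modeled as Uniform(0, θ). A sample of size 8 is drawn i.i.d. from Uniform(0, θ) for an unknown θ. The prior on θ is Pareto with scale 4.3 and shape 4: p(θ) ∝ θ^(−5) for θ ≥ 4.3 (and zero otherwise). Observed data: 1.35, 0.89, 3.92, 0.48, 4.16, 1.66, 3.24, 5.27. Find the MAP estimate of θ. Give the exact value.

The Uniform(0, θ) likelihood is θ^(−n) for θ ≥ max(xᵢ), zero otherwise. Here max(xᵢ) = 5.27.
Posterior ∝ θ^(−5) · θ^(−8) = θ^(−13) on θ ≥ max(4.3, 5.27) = 5.27.
This density is strictly decreasing in θ, so the posterior mode lies at the lower boundary of the support.

θ̂_MAP = 5.27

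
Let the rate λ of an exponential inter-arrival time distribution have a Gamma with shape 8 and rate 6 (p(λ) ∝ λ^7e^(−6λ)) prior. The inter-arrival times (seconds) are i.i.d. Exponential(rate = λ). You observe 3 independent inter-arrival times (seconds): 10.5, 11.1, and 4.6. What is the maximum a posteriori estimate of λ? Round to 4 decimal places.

λ̂_MAP = 0.3106

The Exponential(rate=λ) likelihood is ∝ λ^n e^(−λΣtᵢ). Here n = 3 and Σtᵢ = 10.5 + 11.1 + 4.6 = 26.2.
Posterior ∝ λ^7e^(−6λ) · λ^3e^(−26.2λ) = λ^10e^(−32.2λ), i.e. Gamma(11, 32.2).
Mode = (a−1)/b = 10/32.2 ≈ 0.3106.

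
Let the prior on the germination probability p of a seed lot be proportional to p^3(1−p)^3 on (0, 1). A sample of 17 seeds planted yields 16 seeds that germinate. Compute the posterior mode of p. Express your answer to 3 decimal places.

The prior density ∝ p^3(1−p)^3 is the kernel of Beta(4, 4).
Data: 16 successes in 17 trials. The binomial likelihood contributes p^16(1−p)^1, so the posterior is Beta(4+16, 4+1) = Beta(20, 5).
For Beta(a, b) with a, b > 1 the mode is (a−1)/(a+b−2) = 19/23 ≈ 0.826.

p̂_MAP = 0.826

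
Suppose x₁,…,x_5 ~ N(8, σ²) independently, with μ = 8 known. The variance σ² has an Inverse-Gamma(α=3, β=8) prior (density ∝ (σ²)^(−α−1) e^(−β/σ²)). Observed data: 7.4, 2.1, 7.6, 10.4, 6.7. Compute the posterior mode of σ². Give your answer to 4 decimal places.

σ̂²_MAP = 4.5215

Sum of squared deviations about the known mean: SS = (7.4−8)² + (2.1−8)² + (7.6−8)² + (10.4−8)² + (6.7−8)² = 42.78.
The Normal likelihood contributes (σ²)^(−n/2) exp(−SS/(2σ²)), so the posterior is Inverse-Gamma(α + n/2, β + SS/2) = Inverse-Gamma(5.5, 29.39).
The mode of Inverse-Gamma(a, b) is b/(a+1) = 29.39/6.5 ≈ 4.5215.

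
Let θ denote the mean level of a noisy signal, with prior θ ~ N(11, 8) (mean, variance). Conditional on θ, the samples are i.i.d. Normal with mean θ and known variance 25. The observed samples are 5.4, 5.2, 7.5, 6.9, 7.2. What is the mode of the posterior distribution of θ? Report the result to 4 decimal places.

θ̂_MAP = 8.1938

n = 5; x̄ = (5.4 + 5.2 + 7.5 + 6.9 + 7.2)/5 = 32.2/5 = 6.44.
For a Normal prior and Normal likelihood with known variance, the posterior is Normal; its mode equals its mean, the precision-weighted average.
Prior precision 1/σ₀² = 1/8 = 0.125; data precision n/σ² = 5/25 = 0.2.
θ̂ = (0.125·11 + 0.2·6.44) / (0.125 + 0.2) = 2.663/0.325 = 2663/325 ≈ 8.1938.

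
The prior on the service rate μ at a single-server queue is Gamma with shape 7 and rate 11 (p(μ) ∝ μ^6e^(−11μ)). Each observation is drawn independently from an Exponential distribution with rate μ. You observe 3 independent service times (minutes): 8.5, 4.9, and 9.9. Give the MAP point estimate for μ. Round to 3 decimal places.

μ̂_MAP = 0.262

The Exponential(rate=μ) likelihood is ∝ μ^n e^(−μΣtᵢ). Here n = 3 and Σtᵢ = 8.5 + 4.9 + 9.9 = 23.3.
Posterior ∝ μ^6e^(−11μ) · μ^3e^(−23.3μ) = μ^9e^(−34.3μ), i.e. Gamma(10, 34.3).
Mode = (a−1)/b = 9/34.3 ≈ 0.262.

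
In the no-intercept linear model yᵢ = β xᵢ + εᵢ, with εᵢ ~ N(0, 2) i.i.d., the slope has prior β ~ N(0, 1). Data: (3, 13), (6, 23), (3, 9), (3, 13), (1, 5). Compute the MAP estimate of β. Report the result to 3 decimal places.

β̂_MAP = 3.758

log p(β | y) = −Σ(yᵢ − βxᵢ)²/(2·2) − β²/(2·1) + const.
Setting the derivative to zero: Σxᵢ(yᵢ − βxᵢ)/2 − β/1 = 0, so β = Σxᵢyᵢ / (Σxᵢ² + σ²/τ²).
Σxᵢyᵢ = 3·13 + 6·23 + 3·9 + 3·13 + 1·5 = 248; Σxᵢ² = 64; σ²/τ² = 2.
β̂_MAP = 248 / (64 + 2) = 248/66 ≈ 3.758.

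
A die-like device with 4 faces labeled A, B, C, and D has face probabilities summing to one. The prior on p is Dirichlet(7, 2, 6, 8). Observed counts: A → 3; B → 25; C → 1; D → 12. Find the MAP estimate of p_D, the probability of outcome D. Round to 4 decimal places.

MAP estimate of p_D = 0.3167

The posterior is Dirichlet(αᵢ + nᵢ) = Dirichlet(10, 27, 7, 20).
For a Dirichlet(a₁,…,a_K) with all aᵢ > 1, the mode has j-th component (aⱼ − 1)/(Σaᵢ − K).
Here Σaᵢ = 64 and K = 4, so p_D = (20 − 1)/(64 − 4) = 19/60 ≈ 0.3167.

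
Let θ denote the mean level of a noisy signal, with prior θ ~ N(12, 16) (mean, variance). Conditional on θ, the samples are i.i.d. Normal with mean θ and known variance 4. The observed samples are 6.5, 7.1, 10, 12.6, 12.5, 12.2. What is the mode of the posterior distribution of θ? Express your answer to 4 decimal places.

n = 6; x̄ = (6.5 + 7.1 + 10 + 12.6 + 12.5 + 12.2)/6 = 60.9/6 = 10.15.
For a Normal prior and Normal likelihood with known variance, the posterior is Normal; its mode equals its mean, the precision-weighted average.
Prior precision 1/σ₀² = 1/16 = 0.0625; data precision n/σ² = 6/4 = 1.5.
θ̂ = (0.0625·12 + 1.5·10.15) / (0.0625 + 1.5) = 15.975/1.5625 = 10.2240.

θ̂_MAP = 10.2240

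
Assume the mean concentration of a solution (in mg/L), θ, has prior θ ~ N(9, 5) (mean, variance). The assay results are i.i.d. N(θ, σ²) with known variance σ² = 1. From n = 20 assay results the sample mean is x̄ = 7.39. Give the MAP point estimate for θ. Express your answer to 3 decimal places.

θ̂_MAP = 7.406

n = 20, x̄ = 7.39.
For a Normal prior and Normal likelihood with known variance, the posterior is Normal; its mode equals its mean, the precision-weighted average.
Prior precision 1/σ₀² = 1/5 = 0.2; data precision n/σ² = 20/1 = 20.
θ̂ = (0.2·9 + 20·7.39) / (0.2 + 20) = 149.6/20.2 = 748/101 ≈ 7.406.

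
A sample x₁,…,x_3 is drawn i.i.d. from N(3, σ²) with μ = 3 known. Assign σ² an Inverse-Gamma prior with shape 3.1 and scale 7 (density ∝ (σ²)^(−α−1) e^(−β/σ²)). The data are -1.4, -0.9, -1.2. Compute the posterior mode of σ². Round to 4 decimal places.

σ̂²_MAP = 5.9116

Sum of squared deviations about the known mean: SS = (-1.4−3)² + (-0.9−3)² + (-1.2−3)² = 52.21.
The Normal likelihood contributes (σ²)^(−n/2) exp(−SS/(2σ²)), so the posterior is Inverse-Gamma(α + n/2, β + SS/2) = Inverse-Gamma(4.6, 33.105).
The mode of Inverse-Gamma(a, b) is b/(a+1) = 33.105/5.6 ≈ 5.9116.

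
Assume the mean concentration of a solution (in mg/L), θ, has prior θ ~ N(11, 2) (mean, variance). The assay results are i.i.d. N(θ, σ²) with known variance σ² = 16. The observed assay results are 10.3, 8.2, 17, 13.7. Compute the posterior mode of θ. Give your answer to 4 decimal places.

θ̂_MAP = 11.4333

n = 4; x̄ = (10.3 + 8.2 + 17 + 13.7)/4 = 49.2/4 = 12.3.
For a Normal prior and Normal likelihood with known variance, the posterior is Normal; its mode equals its mean, the precision-weighted average.
Prior precision 1/σ₀² = 1/2 = 0.5; data precision n/σ² = 4/16 = 0.25.
θ̂ = (0.5·11 + 0.25·12.3) / (0.5 + 0.25) = 8.575/0.75 = 343/30 ≈ 11.4333.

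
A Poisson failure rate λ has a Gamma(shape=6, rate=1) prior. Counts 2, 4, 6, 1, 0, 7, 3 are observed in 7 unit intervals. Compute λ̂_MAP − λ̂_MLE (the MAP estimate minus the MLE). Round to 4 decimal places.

MAP − MLE = 0.2143

Σxᵢ = 23. Posterior is Gamma(29, 8); MAP = (29−1)/8 = 28/8 ≈ 3.50000.
MLE = x̄ = 23/7 ≈ 3.28571.
Difference = 28/8 − 23/7 = 3/14 ≈ 0.2143.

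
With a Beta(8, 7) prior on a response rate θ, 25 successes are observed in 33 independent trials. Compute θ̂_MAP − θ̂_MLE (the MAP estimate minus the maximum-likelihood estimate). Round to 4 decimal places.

MAP − MLE = -0.0619

Posterior is Beta(33, 15); MAP = (33−1)/(48−2) = 32/46 ≈ 0.69565.
MLE ignores the prior: θ̂_MLE = k/n = 25/33 ≈ 0.75758.
Difference = 32/46 − 25/33 = -47/759 ≈ -0.0619.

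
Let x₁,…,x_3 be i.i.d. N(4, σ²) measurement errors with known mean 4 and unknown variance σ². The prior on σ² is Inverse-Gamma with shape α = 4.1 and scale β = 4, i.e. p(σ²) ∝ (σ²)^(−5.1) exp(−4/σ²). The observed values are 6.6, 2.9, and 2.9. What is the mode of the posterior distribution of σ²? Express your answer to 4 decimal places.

Sum of squared deviations about the known mean: SS = (6.6−4)² + (2.9−4)² + (2.9−4)² = 9.18.
The Normal likelihood contributes (σ²)^(−n/2) exp(−SS/(2σ²)), so the posterior is Inverse-Gamma(α + n/2, β + SS/2) = Inverse-Gamma(5.6, 8.59).
The mode of Inverse-Gamma(a, b) is b/(a+1) = 8.59/6.6 ≈ 1.3015.

σ̂²_MAP = 1.3015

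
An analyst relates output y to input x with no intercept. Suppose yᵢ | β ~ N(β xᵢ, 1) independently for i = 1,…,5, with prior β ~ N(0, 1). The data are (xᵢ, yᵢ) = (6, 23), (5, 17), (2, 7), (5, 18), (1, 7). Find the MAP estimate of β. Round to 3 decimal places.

β̂_MAP = 3.630

log p(β | y) = −Σ(yᵢ − βxᵢ)²/(2·1) − β²/(2·1) + const.
Setting the derivative to zero: Σxᵢ(yᵢ − βxᵢ)/1 − β/1 = 0, so β = Σxᵢyᵢ / (Σxᵢ² + σ²/τ²).
Σxᵢyᵢ = 6·23 + 5·17 + 2·7 + 5·18 + 1·7 = 334; Σxᵢ² = 91; σ²/τ² = 1.
β̂_MAP = 334 / (91 + 1) = 334/92 ≈ 3.630.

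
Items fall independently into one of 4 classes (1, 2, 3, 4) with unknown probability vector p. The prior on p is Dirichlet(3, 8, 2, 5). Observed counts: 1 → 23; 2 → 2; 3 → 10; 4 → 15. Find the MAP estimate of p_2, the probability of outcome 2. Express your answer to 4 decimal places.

The posterior is Dirichlet(αᵢ + nᵢ) = Dirichlet(26, 10, 12, 20).
For a Dirichlet(a₁,…,a_K) with all aᵢ > 1, the mode has j-th component (aⱼ − 1)/(Σaᵢ − K).
Here Σaᵢ = 68 and K = 4, so p_2 = (10 − 1)/(68 − 4) = 9/64 ≈ 0.1406.

MAP estimate: 0.1406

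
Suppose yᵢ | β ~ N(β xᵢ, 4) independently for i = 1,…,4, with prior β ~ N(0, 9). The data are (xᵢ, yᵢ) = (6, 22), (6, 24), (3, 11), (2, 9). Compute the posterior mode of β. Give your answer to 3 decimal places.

β̂_MAP = 3.827

log p(β | y) = −Σ(yᵢ − βxᵢ)²/(2·4) − β²/(2·9) + const.
Setting the derivative to zero: Σxᵢ(yᵢ − βxᵢ)/4 − β/9 = 0, so β = Σxᵢyᵢ / (Σxᵢ² + σ²/τ²).
Σxᵢyᵢ = 6·22 + 6·24 + 3·11 + 2·9 = 327; Σxᵢ² = 85; σ²/τ² = 4/9.
β̂_MAP = 327 / (85 + 4/9) = 327/(769/9) = 2943/769 ≈ 3.827.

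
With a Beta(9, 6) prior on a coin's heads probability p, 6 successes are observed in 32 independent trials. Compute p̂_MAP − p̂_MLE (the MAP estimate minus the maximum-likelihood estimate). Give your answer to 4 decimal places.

Posterior is Beta(15, 32); MAP = (15−1)/(47−2) = 14/45 ≈ 0.31111.
MLE ignores the prior: p̂_MLE = k/n = 6/32 ≈ 0.18750.
Difference = 14/45 − 6/32 = 89/720 ≈ 0.1236.

MAP − MLE = 0.1236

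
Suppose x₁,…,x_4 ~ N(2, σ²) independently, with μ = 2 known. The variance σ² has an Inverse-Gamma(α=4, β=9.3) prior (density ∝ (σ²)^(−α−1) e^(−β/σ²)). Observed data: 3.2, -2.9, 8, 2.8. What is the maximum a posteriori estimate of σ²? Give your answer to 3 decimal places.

σ̂²_MAP = 5.764

Sum of squared deviations about the known mean: SS = (3.2−2)² + (-2.9−2)² + (8−2)² + (2.8−2)² = 62.09.
The Normal likelihood contributes (σ²)^(−n/2) exp(−SS/(2σ²)), so the posterior is Inverse-Gamma(α + n/2, β + SS/2) = Inverse-Gamma(6, 40.345).
The mode of Inverse-Gamma(a, b) is b/(a+1) = 40.345/7 ≈ 5.764.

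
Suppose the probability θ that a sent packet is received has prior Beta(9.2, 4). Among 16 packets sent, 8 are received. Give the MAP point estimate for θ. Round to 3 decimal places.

θ̂_MAP = 0.596

Prior: Beta(9.2, 4).
Data: 8 successes in 16 trials. The binomial likelihood contributes θ^8(1−θ)^8, so the posterior is Beta(9.2+8, 4+8) = Beta(17.2, 12).
For Beta(a, b) with a, b > 1 the mode is (a−1)/(a+b−2) = 16.2/27.2 ≈ 0.596.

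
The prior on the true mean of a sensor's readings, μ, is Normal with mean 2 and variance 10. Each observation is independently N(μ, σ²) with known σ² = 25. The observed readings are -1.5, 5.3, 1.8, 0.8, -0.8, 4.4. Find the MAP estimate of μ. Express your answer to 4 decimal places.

μ̂_MAP = 1.7647

n = 6; x̄ = ((-1.5) + 5.3 + 1.8 + 0.8 + (-0.8) + 4.4)/6 = 10/6 = 5/3 ≈ 1.6667.
For a Normal prior and Normal likelihood with known variance, the posterior is Normal; its mode equals its mean, the precision-weighted average.
Prior precision 1/σ₀² = 1/10 = 0.1; data precision n/σ² = 6/25 = 0.24.
μ̂ = (0.1·2 + 0.24·(5/3)) / (0.1 + 0.24) = 0.6/0.34 = 30/17 ≈ 1.7647.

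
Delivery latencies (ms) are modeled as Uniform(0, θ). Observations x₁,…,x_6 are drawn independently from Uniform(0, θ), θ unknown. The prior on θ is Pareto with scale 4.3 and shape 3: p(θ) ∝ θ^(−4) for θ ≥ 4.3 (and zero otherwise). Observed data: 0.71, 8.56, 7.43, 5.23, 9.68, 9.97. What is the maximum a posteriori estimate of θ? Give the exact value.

The Uniform(0, θ) likelihood is θ^(−n) for θ ≥ max(xᵢ), zero otherwise. Here max(xᵢ) = 9.97.
Posterior ∝ θ^(−4) · θ^(−6) = θ^(−10) on θ ≥ max(4.3, 9.97) = 9.97.
This density is strictly decreasing in θ, so the posterior mode lies at the lower boundary of the support.

θ̂_MAP = 9.97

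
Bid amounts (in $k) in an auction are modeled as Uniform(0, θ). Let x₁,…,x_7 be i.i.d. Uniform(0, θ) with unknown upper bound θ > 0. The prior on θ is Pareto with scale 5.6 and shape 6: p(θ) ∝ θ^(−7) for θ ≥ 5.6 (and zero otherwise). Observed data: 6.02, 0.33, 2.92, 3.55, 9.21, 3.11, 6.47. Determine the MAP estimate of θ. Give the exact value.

θ̂_MAP = 9.21

The Uniform(0, θ) likelihood is θ^(−n) for θ ≥ max(xᵢ), zero otherwise. Here max(xᵢ) = 9.21.
Posterior ∝ θ^(−7) · θ^(−7) = θ^(−14) on θ ≥ max(5.6, 9.21) = 9.21.
This density is strictly decreasing in θ, so the posterior mode lies at the lower boundary of the support.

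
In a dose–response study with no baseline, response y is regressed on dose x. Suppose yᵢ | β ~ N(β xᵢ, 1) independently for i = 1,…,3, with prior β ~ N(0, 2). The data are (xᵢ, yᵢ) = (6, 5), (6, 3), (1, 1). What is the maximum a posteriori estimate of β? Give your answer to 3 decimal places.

log p(β | y) = −Σ(yᵢ − βxᵢ)²/(2·1) − β²/(2·2) + const.
Setting the derivative to zero: Σxᵢ(yᵢ − βxᵢ)/1 − β/2 = 0, so β = Σxᵢyᵢ / (Σxᵢ² + σ²/τ²).
Σxᵢyᵢ = 6·5 + 6·3 + 1·1 = 49; Σxᵢ² = 73; σ²/τ² = 0.5.
β̂_MAP = 49 / (73 + 0.5) = 49/73.5 ≈ 0.667.

β̂_MAP = 0.667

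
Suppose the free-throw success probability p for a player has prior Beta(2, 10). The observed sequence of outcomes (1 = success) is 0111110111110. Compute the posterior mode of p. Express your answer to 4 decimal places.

p̂_MAP = 0.4783

Prior: Beta(2, 10).
Data: 10 successes in 13 trials (from the sequence). The binomial likelihood contributes p^10(1−p)^3, so the posterior is Beta(2+10, 10+3) = Beta(12, 13).
For Beta(a, b) with a, b > 1 the mode is (a−1)/(a+b−2) = 11/23 ≈ 0.4783.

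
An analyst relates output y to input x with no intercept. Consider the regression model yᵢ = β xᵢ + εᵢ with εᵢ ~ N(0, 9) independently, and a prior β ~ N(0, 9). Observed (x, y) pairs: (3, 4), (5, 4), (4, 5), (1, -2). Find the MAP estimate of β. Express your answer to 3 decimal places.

log p(β | y) = −Σ(yᵢ − βxᵢ)²/(2·9) − β²/(2·9) + const.
Setting the derivative to zero: Σxᵢ(yᵢ − βxᵢ)/9 − β/9 = 0, so β = Σxᵢyᵢ / (Σxᵢ² + σ²/τ²).
Σxᵢyᵢ = 3·4 + 5·4 + 4·5 + 1·(-2) = 50; Σxᵢ² = 51; σ²/τ² = 1.
β̂_MAP = 50 / (51 + 1) = 50/52 ≈ 0.962.

β̂_MAP = 0.962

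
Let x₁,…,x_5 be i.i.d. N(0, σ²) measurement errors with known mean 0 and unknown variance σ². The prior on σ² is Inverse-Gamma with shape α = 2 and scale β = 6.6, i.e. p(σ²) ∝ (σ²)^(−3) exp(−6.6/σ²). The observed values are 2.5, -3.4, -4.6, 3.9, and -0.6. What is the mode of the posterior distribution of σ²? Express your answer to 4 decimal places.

Sum of squared deviations about the known mean: SS = (2.5−0)² + (-3.4−0)² + (-4.6−0)² + (3.9−0)² + (-0.6−0)² = 54.54.
The Normal likelihood contributes (σ²)^(−n/2) exp(−SS/(2σ²)), so the posterior is Inverse-Gamma(α + n/2, β + SS/2) = Inverse-Gamma(4.5, 33.87).
The mode of Inverse-Gamma(a, b) is b/(a+1) = 33.87/5.5 ≈ 6.1582.

σ̂²_MAP = 6.1582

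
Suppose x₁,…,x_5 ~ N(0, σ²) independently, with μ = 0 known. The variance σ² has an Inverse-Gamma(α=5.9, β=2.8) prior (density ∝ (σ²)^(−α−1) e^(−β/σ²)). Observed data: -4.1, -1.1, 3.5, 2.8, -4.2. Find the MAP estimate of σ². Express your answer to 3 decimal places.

Sum of squared deviations about the known mean: SS = (-4.1−0)² + (-1.1−0)² + (3.5−0)² + (2.8−0)² + (-4.2−0)² = 55.75.
The Normal likelihood contributes (σ²)^(−n/2) exp(−SS/(2σ²)), so the posterior is Inverse-Gamma(α + n/2, β + SS/2) = Inverse-Gamma(8.4, 30.675).
The mode of Inverse-Gamma(a, b) is b/(a+1) = 30.675/9.4 ≈ 3.263.

σ̂²_MAP = 3.263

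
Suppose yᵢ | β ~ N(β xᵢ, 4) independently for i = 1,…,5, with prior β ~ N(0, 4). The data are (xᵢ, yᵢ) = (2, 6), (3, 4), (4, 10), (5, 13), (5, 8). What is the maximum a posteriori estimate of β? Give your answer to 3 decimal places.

β̂_MAP = 2.113

log p(β | y) = −Σ(yᵢ − βxᵢ)²/(2·4) − β²/(2·4) + const.
Setting the derivative to zero: Σxᵢ(yᵢ − βxᵢ)/4 − β/4 = 0, so β = Σxᵢyᵢ / (Σxᵢ² + σ²/τ²).
Σxᵢyᵢ = 2·6 + 3·4 + 4·10 + 5·13 + 5·8 = 169; Σxᵢ² = 79; σ²/τ² = 1.
β̂_MAP = 169 / (79 + 1) = 169/80 ≈ 2.113.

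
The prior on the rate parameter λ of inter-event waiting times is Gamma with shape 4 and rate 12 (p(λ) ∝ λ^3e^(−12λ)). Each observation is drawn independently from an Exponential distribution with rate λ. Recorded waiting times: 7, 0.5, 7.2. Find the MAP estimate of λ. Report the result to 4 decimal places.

λ̂_MAP = 0.2247

The Exponential(rate=λ) likelihood is ∝ λ^n e^(−λΣtᵢ). Here n = 3 and Σtᵢ = 7 + 0.5 + 7.2 = 14.7.
Posterior ∝ λ^3e^(−12λ) · λ^3e^(−14.7λ) = λ^6e^(−26.7λ), i.e. Gamma(7, 26.7).
Mode = (a−1)/b = 6/26.7 ≈ 0.2247.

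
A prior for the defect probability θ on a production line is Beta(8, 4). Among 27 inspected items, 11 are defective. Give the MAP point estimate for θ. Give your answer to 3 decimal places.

Prior: Beta(8, 4).
Data: 11 successes in 27 trials. The binomial likelihood contributes θ^11(1−θ)^16, so the posterior is Beta(8+11, 4+16) = Beta(19, 20).
For Beta(a, b) with a, b > 1 the mode is (a−1)/(a+b−2) = 18/37 ≈ 0.486.

θ̂_MAP = 0.486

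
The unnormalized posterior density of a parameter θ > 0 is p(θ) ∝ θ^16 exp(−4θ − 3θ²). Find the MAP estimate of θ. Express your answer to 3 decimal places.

θ̂_MAP = 1.333

ℓ'(θ) = 16/θ − 4 − 6θ. Setting this to zero and multiplying by θ: 6θ² + 4θ − 16 = 0.
θ = (−4 + √(4² + 4·6·16)) / (2·6) = (−4 + √400) / 12 = (−4 + 20)/12 = 4/3.
ℓ''(θ) = −16/θ² − 6 < 0, confirming a maximum.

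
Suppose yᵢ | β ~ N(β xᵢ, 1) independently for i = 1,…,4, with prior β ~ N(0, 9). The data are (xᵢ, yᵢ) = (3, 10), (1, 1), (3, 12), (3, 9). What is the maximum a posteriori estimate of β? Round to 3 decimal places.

β̂_MAP = 3.344

log p(β | y) = −Σ(yᵢ − βxᵢ)²/(2·1) − β²/(2·9) + const.
Setting the derivative to zero: Σxᵢ(yᵢ − βxᵢ)/1 − β/9 = 0, so β = Σxᵢyᵢ / (Σxᵢ² + σ²/τ²).
Σxᵢyᵢ = 3·10 + 1·1 + 3·12 + 3·9 = 94; Σxᵢ² = 28; σ²/τ² = 1/9.
β̂_MAP = 94 / (28 + 1/9) = 94/(253/9) = 846/253 ≈ 3.344.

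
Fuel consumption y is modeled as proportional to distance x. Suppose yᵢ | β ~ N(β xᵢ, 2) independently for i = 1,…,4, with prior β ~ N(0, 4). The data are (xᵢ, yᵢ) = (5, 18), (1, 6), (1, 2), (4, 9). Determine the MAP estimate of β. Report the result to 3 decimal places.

log p(β | y) = −Σ(yᵢ − βxᵢ)²/(2·2) − β²/(2·4) + const.
Setting the derivative to zero: Σxᵢ(yᵢ − βxᵢ)/2 − β/4 = 0, so β = Σxᵢyᵢ / (Σxᵢ² + σ²/τ²).
Σxᵢyᵢ = 5·18 + 1·6 + 1·2 + 4·9 = 134; Σxᵢ² = 43; σ²/τ² = 0.5.
β̂_MAP = 134 / (43 + 0.5) = 134/43.5 ≈ 3.080.

β̂_MAP = 3.080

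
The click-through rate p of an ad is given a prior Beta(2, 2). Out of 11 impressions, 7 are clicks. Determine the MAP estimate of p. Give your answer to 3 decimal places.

Prior: Beta(2, 2).
Data: 7 successes in 11 trials. The binomial likelihood contributes p^7(1−p)^4, so the posterior is Beta(2+7, 2+4) = Beta(9, 6).
For Beta(a, b) with a, b > 1 the mode is (a−1)/(a+b−2) = 8/13 ≈ 0.615.

p̂_MAP = 0.615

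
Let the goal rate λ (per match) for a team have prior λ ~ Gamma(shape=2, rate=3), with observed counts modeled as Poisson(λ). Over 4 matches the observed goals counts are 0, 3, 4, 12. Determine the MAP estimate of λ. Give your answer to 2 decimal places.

Σxᵢ = 0+3+4+12 = 19, with n = 4.
Posterior ∝ λe^(−3λ) · λ^19e^(−4λ) = λ^20e^(−7λ), i.e. Gamma(shape=21, rate=7).
The mode of a Gamma(a, b) with a ≥ 1 (shape–rate) is (a−1)/b = 20/7 ≈ 2.86.

λ̂_MAP = 2.86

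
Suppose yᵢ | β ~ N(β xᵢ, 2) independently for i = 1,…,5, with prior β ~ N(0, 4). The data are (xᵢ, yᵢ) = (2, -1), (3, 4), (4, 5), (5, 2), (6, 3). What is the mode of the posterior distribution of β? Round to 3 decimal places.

log p(β | y) = −Σ(yᵢ − βxᵢ)²/(2·2) − β²/(2·4) + const.
Setting the derivative to zero: Σxᵢ(yᵢ − βxᵢ)/2 − β/4 = 0, so β = Σxᵢyᵢ / (Σxᵢ² + σ²/τ²).
Σxᵢyᵢ = 2·(-1) + 3·4 + 4·5 + 5·2 + 6·3 = 58; Σxᵢ² = 90; σ²/τ² = 0.5.
β̂_MAP = 58 / (90 + 0.5) = 58/90.5 ≈ 0.641.

β̂_MAP = 0.641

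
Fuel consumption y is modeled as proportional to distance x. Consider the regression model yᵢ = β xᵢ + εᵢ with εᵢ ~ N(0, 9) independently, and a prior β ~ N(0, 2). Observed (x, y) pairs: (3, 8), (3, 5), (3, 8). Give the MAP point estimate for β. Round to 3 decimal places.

β̂_MAP = 2.000

log p(β | y) = −Σ(yᵢ − βxᵢ)²/(2·9) − β²/(2·2) + const.
Setting the derivative to zero: Σxᵢ(yᵢ − βxᵢ)/9 − β/2 = 0, so β = Σxᵢyᵢ / (Σxᵢ² + σ²/τ²).
Σxᵢyᵢ = 3·8 + 3·5 + 3·8 = 63; Σxᵢ² = 27; σ²/τ² = 4.5.
β̂_MAP = 63 / (27 + 4.5) = 63/31.5 ≈ 2.000.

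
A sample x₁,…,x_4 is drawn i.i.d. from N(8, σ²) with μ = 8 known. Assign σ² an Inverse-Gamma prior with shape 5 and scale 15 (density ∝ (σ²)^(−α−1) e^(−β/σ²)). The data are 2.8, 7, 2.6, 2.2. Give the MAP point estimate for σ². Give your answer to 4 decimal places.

Sum of squared deviations about the known mean: SS = (2.8−8)² + (7−8)² + (2.6−8)² + (2.2−8)² = 90.84.
The Normal likelihood contributes (σ²)^(−n/2) exp(−SS/(2σ²)), so the posterior is Inverse-Gamma(α + n/2, β + SS/2) = Inverse-Gamma(7, 60.42).
The mode of Inverse-Gamma(a, b) is b/(a+1) = 60.42/8 ≈ 7.5525.

σ̂²_MAP = 7.5525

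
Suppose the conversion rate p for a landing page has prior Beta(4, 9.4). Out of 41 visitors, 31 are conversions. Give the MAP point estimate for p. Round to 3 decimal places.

p̂_MAP = 0.649

Prior: Beta(4, 9.4).
Data: 31 successes in 41 trials. The binomial likelihood contributes p^31(1−p)^10, so the posterior is Beta(4+31, 9.4+10) = Beta(35, 19.4).
For Beta(a, b) with a, b > 1 the mode is (a−1)/(a+b−2) = 34/52.4 ≈ 0.649.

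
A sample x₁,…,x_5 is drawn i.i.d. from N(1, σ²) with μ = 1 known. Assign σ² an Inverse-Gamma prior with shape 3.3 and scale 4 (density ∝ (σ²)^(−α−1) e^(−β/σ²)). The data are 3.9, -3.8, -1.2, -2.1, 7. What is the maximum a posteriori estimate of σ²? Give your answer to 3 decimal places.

Sum of squared deviations about the known mean: SS = (3.9−1)² + (-3.8−1)² + (-1.2−1)² + (-2.1−1)² + (7−1)² = 81.9.
The Normal likelihood contributes (σ²)^(−n/2) exp(−SS/(2σ²)), so the posterior is Inverse-Gamma(α + n/2, β + SS/2) = Inverse-Gamma(5.8, 44.95).
The mode of Inverse-Gamma(a, b) is b/(a+1) = 44.95/6.8 ≈ 6.610.

σ̂²_MAP = 6.610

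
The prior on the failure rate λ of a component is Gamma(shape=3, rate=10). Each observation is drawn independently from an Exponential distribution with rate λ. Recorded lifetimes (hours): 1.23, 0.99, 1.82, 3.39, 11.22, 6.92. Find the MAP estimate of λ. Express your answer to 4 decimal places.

The Exponential(rate=λ) likelihood is ∝ λ^n e^(−λΣtᵢ). Here n = 6 and Σtᵢ = 1.23 + 0.99 + 1.82 + 3.39 + 11.22 + 6.92 = 25.57.
Posterior ∝ λ^2e^(−10λ) · λ^6e^(−25.57λ) = λ^8e^(−35.57λ), i.e. Gamma(9, 35.57).
Mode = (a−1)/b = 8/35.57 ≈ 0.2249.

λ̂_MAP = 0.2249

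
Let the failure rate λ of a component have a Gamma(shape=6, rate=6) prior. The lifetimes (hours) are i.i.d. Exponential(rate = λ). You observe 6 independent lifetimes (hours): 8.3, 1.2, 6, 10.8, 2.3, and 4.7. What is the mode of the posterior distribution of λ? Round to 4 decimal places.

The Exponential(rate=λ) likelihood is ∝ λ^n e^(−λΣtᵢ). Here n = 6 and Σtᵢ = 8.3 + 1.2 + 6 + 10.8 + 2.3 + 4.7 = 33.3.
Posterior ∝ λ^5e^(−6λ) · λ^6e^(−33.3λ) = λ^11e^(−39.3λ), i.e. Gamma(12, 39.3).
Mode = (a−1)/b = 11/39.3 ≈ 0.2799.

λ̂_MAP = 0.2799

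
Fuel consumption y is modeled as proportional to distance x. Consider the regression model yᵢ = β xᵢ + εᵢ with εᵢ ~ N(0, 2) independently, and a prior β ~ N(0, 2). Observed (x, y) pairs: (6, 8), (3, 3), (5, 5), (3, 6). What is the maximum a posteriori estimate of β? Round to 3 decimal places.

β̂_MAP = 1.250

log p(β | y) = −Σ(yᵢ − βxᵢ)²/(2·2) − β²/(2·2) + const.
Setting the derivative to zero: Σxᵢ(yᵢ − βxᵢ)/2 − β/2 = 0, so β = Σxᵢyᵢ / (Σxᵢ² + σ²/τ²).
Σxᵢyᵢ = 6·8 + 3·3 + 5·5 + 3·6 = 100; Σxᵢ² = 79; σ²/τ² = 1.
β̂_MAP = 100 / (79 + 1) = 100/80 ≈ 1.250.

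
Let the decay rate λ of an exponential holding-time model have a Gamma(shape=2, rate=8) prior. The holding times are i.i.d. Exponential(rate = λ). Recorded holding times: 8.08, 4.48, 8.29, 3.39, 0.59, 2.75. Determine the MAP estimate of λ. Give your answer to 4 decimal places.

The Exponential(rate=λ) likelihood is ∝ λ^n e^(−λΣtᵢ). Here n = 6 and Σtᵢ = 8.08 + 4.48 + 8.29 + 3.39 + 0.59 + 2.75 = 27.58.
Posterior ∝ λe^(−8λ) · λ^6e^(−27.58λ) = λ^7e^(−35.58λ), i.e. Gamma(8, 35.58).
Mode = (a−1)/b = 7/35.58 ≈ 0.1967.

λ̂_MAP = 0.1967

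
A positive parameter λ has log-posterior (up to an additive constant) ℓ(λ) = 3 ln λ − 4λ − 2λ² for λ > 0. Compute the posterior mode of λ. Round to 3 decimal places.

ℓ'(λ) = 3/λ − 4 − 4λ. Setting this to zero and multiplying by λ: 4λ² + 4λ − 3 = 0.
λ = (−4 + √(4² + 4·4·3)) / (2·4) = (−4 + √64) / 8 = (−4 + 8)/8 = 1/2.
ℓ''(λ) = −3/λ² − 4 < 0, confirming a maximum.

λ̂_MAP = 0.500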